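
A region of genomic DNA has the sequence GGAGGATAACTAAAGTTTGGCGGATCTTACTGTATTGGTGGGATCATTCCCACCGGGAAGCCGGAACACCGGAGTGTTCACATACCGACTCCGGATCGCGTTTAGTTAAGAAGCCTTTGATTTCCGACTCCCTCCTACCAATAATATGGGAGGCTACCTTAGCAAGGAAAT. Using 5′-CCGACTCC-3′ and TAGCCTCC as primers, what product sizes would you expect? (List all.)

72 bp, 33 bp

The forward primer CCGACTCC matches the top strand at positions 85–92, 124–131.
The reverse primer's reverse complement is GGAGGCTA, matching at positions 149–156.
Each forward site pairs with the reverse site to give a product ending at position 156: sizes 72, 33 bp.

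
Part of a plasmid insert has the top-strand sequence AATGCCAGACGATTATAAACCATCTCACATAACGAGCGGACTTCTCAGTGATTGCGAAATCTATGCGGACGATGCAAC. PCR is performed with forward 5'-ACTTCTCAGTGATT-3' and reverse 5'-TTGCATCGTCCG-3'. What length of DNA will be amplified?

The forward primer matches the template at positions 40–53.
The reverse primer's reverse complement is CGGACGATGCAA, which matches the template at positions 66–77.
Amplicon spans positions 40–77: 38 bp.

38 bp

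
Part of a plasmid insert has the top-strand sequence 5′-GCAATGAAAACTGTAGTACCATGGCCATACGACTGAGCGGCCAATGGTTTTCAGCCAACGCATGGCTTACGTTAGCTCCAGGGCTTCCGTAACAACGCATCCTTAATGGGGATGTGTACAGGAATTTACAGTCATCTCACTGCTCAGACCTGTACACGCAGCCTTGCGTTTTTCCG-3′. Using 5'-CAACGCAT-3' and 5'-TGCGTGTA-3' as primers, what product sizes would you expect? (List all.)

105 bp, 68 bp

The forward primer CAACGCAT matches the top strand at positions 56–63, 93–100.
The reverse primer's reverse complement is TACACGCA, matching at positions 153–160.
Each forward site pairs with the reverse site to give a product ending at position 160: sizes 105, 68 bp.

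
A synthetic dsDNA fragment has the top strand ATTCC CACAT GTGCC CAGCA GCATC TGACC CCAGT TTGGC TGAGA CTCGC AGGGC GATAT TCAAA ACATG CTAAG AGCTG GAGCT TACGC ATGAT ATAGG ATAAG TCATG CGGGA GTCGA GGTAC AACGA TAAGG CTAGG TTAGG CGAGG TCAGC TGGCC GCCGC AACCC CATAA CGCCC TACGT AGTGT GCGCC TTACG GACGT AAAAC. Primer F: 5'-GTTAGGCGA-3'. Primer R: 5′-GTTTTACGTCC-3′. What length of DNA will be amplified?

71 bp

Scanning the template, GTTAGGCGA occurs at positions 140–148; this primer anneals to the bottom strand there with its 3' end pointing downstream.
Taking the reverse complement of GTTTTACGTCC gives GGACGTAAAAC, found at positions 200–210 on the template; the primer anneals here to the top strand with its 3' end pointing upstream.
Amplicon spans positions 140–210: 71 bp.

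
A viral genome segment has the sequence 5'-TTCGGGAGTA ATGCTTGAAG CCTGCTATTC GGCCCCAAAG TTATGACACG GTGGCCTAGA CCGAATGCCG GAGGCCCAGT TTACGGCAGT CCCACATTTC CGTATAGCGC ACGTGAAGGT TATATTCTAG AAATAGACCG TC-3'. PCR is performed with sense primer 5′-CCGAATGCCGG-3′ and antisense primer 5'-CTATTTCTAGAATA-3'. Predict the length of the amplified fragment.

76 bp

Scanning the template, CCGAATGCCGG occurs at positions 61–71; this primer anneals to the bottom strand there with its 3' end pointing downstream.
Reverse complement of the reverse primer: TATTCTAGAAATAG. This occurs on the top strand at positions 123–136.
The product runs from position 61 to position 136, so its length is 136 − 61 + 1 = 76 bp.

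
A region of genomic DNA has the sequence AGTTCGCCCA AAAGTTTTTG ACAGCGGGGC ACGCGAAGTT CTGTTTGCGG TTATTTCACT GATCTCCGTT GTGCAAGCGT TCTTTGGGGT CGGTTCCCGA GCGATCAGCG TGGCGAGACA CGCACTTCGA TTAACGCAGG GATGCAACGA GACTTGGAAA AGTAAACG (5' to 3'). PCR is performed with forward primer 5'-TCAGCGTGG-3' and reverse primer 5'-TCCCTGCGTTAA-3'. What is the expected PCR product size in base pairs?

Scanning the template, TCAGCGTGG occurs at positions 105–113; this primer anneals to the bottom strand there with its 3' end pointing downstream.
The reverse primer's reverse complement is TTAACGCAGGGA, which matches the template at positions 131–142.
Amplicon spans positions 105–142: 38 bp.

38 bp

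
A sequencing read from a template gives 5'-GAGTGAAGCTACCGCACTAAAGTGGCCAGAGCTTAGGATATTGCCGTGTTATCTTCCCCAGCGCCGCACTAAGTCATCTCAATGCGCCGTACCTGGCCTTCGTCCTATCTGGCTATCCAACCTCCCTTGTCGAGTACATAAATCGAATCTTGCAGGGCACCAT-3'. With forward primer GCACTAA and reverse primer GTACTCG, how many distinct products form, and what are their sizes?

The forward primer GCACTAA matches the top strand at positions 14–20, 66–72.
The reverse primer's reverse complement is CGAGTAC, matching at positions 131–137.
Each forward site pairs with the reverse site to give a product ending at position 137: sizes 124, 72 bp.

Two products: 124 bp, 72 bp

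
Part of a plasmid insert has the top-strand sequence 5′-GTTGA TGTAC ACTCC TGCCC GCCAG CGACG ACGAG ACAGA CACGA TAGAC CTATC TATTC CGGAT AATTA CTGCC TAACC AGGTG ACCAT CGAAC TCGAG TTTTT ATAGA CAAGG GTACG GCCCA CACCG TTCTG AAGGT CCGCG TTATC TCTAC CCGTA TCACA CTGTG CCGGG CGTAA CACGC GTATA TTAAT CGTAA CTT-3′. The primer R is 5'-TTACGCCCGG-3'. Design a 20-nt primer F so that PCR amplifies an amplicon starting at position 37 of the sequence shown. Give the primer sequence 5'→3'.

The reverse primer's reverse complement CCGGGCGTAA matches the template at positions 171–180; the product starts at position 37.
The forward primer is identical to the top strand over positions 37–56: CAGACACGATAGACCTATCT.

5'-CAGACACGATAGACCTATCT-3'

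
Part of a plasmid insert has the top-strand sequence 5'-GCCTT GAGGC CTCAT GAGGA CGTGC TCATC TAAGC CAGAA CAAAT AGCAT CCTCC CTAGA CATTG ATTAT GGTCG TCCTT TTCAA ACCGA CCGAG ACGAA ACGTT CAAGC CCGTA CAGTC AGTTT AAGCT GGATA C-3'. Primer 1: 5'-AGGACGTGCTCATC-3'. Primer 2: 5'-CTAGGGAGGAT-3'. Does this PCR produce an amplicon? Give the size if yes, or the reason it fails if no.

Primer 1 (AGGACGTGCTCATC) matches the top strand at positions 17–30; it acts as a forward primer.
Primer 2's reverse complement is ATCCTCCCTAG, matching the top strand at positions 49–59; it acts as a reverse primer.
The 3' ends face each other across positions 17–59, giving a 43 bp product.

Yes — a 43 bp product.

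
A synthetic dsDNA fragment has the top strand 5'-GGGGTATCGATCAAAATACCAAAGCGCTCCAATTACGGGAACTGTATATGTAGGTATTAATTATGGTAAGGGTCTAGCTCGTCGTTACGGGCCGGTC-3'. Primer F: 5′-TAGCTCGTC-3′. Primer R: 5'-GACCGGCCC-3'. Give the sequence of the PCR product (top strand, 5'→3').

5'-TAGCTCGTCGTTACGGGCCGGTC-3'

Scanning the template, TAGCTCGTC occurs at positions 75–83; this primer anneals to the bottom strand there with its 3' end pointing downstream.
The reverse primer's reverse complement is GGGCCGGTC, which matches the template at positions 89–97.
The product is the template from position 75 through 97 (23 bp).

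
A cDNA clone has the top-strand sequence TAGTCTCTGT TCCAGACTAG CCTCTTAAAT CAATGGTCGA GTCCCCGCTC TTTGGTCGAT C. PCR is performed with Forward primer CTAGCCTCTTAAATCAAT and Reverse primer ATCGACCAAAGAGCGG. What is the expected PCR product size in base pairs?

44 bp

The forward primer matches the template at positions 17–34.
The reverse primer's reverse complement is CCGCTCTTTGGTCGAT, which matches the template at positions 45–60.
Product length = (reverse-primer end) − (forward-primer start) + 1 = 60 − 17 + 1 = 44 bp.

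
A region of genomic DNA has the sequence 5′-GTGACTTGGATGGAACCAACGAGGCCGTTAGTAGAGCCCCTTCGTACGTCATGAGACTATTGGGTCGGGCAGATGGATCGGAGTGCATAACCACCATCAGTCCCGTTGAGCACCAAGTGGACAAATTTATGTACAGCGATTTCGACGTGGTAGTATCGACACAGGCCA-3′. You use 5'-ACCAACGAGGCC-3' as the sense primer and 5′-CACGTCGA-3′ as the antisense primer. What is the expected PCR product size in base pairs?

Scanning the template, ACCAACGAGGCC occurs at positions 15–26; this primer anneals to the bottom strand there with its 3' end pointing downstream.
Taking the reverse complement of CACGTCGA gives TCGACGTG, found at positions 142–149 on the template; the primer anneals here to the top strand with its 3' end pointing upstream.
Amplicon spans positions 15–149: 135 bp.

135 bp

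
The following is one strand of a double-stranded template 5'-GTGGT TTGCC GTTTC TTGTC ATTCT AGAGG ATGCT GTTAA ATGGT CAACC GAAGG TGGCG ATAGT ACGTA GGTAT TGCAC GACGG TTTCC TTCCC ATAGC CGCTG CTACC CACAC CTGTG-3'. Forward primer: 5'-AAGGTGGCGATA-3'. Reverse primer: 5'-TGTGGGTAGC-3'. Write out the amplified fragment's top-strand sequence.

Forward primer AAGGTGGCGATA is found on the top strand at positions 52–63.
Reverse complement of the reverse primer: GCTACCCACA. This occurs on the top strand at positions 105–114.
The product is the template from position 52 through 114 (63 bp).

5'-AAGGTGGCGATAGTACGTAGGTATTGCACGACGGTTTCCTTCCCATAGCCGCTGCTACCCACA-3'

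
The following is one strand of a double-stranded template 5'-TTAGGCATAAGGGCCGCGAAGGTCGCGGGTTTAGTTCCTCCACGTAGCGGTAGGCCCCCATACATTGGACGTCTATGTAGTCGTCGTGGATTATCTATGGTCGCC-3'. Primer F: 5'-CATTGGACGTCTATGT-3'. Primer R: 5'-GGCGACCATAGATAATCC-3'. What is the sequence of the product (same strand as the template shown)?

The forward primer matches the template at positions 63–78.
The reverse primer's reverse complement is GGATTATCTATGGTCGCC, which matches the template at positions 88–105.
The product is the template from position 63 through 105 (43 bp).

5'-CATTGGACGTCTATGTAGTCGTCGTGGATTATCTATGGTCGCC-3'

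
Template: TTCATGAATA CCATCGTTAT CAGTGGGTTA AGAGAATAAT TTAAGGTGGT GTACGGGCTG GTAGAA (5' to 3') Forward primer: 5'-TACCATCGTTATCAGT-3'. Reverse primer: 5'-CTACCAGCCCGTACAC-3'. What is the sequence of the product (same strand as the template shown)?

Forward primer TACCATCGTTATCAGT is found on the top strand at positions 9–24.
Taking the reverse complement of CTACCAGCCCGTACAC gives GTGTACGGGCTGGTAG, found at positions 49–64 on the template; the primer anneals here to the top strand with its 3' end pointing upstream.
The product is the template from position 9 through 64 (56 bp).

5'-TACCATCGTTATCAGTGGGTTAAGAGAATAATTTAAGGTGGTGTACGGGCTGGTAG-3'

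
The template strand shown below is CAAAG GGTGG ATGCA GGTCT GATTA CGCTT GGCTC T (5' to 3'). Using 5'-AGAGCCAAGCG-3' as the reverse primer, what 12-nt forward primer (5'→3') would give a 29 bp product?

The reverse primer's reverse complement CGCTTGGCTCT matches the template at positions 26–36, so the product ends at position 36.
A 29 bp product then starts at position 36 − 29 + 1 = 8.
The forward primer is identical to the top strand there: TGGATGCAGGTC.

5'-TGGATGCAGGTC-3'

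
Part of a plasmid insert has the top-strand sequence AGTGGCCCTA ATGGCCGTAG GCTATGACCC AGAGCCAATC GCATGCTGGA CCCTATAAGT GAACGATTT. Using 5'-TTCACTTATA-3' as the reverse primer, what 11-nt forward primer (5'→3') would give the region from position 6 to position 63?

5'-CCCTAATGGCC-3'

The reverse primer's reverse complement TATAAGTGAA matches the template at positions 54–63; the product starts at position 6.
The forward primer is identical to the top strand over positions 6–16: CCCTAATGGCC.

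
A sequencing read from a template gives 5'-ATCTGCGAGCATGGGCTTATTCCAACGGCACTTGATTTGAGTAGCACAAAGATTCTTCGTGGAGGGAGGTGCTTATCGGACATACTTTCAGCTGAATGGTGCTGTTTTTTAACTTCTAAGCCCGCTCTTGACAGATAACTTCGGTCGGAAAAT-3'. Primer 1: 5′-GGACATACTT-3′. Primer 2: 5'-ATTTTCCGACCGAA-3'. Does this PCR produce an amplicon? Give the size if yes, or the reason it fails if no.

Primer 1 (GGACATACTT) matches the top strand at positions 78–87; it acts as a forward primer.
Primer 2's reverse complement is TTCGGTCGGAAAAT, matching the top strand at positions 140–153; it acts as a reverse primer.
The 3' ends face each other across positions 78–153, giving a 76 bp product.

Yes — a 76 bp product.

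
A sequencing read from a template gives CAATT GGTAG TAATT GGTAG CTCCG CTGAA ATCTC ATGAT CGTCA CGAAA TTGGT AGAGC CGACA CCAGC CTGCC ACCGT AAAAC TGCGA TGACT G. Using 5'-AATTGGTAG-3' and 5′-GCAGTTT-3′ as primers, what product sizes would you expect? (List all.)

87 bp, 77 bp, 40 bp

The forward primer AATTGGTAG matches the top strand at positions 2–10, 12–20, 49–57.
The reverse primer's reverse complement is AAACTGC, matching at positions 82–88.
Each forward site pairs with the reverse site to give a product ending at position 88: sizes 87, 77, 40 bp.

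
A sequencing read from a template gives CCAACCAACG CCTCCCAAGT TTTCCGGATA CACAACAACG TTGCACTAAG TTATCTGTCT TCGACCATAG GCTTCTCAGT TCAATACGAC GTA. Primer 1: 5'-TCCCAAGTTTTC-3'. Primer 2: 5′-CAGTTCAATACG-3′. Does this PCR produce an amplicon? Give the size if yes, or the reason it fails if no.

No product — both primers anneal to the same strand and extend in the same direction.

Primer 1 (TCCCAAGTTTTC) matches the top strand at positions 13–24 (3' end points downstream).
Primer 2 (CAGTTCAATACG) also matches the top strand directly, at positions 77–88 — its reverse complement CGTATTGAACTG is not present.
Both primers anneal to the bottom strand with 3' ends pointing the same way, so neither can prime synthesis back toward the other.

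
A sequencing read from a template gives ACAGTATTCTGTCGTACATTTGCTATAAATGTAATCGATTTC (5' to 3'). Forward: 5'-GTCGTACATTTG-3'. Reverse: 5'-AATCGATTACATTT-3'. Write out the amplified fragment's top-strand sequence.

Scanning the template, GTCGTACATTTG occurs at positions 11–22; this primer anneals to the bottom strand there with its 3' end pointing downstream.
Taking the reverse complement of AATCGATTACATTT gives AAATGTAATCGATT, found at positions 27–40 on the template; the primer anneals here to the top strand with its 3' end pointing upstream.
The product is the template from position 11 through 40 (30 bp).

5'-GTCGTACATTTGCTATAAATGTAATCGATT-3'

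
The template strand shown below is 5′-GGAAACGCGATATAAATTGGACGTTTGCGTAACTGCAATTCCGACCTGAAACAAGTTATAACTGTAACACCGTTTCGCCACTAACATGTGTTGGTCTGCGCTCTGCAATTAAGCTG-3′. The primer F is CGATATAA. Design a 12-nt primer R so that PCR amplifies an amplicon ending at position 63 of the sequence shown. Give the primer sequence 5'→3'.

The forward primer binds at positions 8–15; the product's 3' end on the top strand is position 63.
The reverse primer anneals to the top strand over positions 52–63, i.e. to CAAGTTATAACT.
Its sequence written 5'→3' is the reverse complement: AGTTATAACTTG.

5'-AGTTATAACTTG-3'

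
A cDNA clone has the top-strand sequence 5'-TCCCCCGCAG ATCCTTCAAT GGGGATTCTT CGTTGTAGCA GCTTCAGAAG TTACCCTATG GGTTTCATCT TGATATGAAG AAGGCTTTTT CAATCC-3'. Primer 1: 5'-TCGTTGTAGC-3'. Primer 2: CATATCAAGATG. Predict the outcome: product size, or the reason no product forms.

Primer 1 (TCGTTGTAGC) matches the top strand at positions 30–39; it acts as a forward primer.
Primer 2's reverse complement is CATCTTGATATG, matching the top strand at positions 66–77; it acts as a reverse primer.
The 3' ends face each other across positions 30–77, giving a 48 bp product.

Yes — a 48 bp product.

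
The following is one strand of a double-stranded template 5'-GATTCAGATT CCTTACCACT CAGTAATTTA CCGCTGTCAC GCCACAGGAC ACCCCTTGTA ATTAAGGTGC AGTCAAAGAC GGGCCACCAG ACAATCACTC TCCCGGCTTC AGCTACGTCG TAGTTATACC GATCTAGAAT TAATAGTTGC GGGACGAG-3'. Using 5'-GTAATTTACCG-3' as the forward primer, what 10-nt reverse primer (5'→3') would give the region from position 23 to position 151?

The product's 3' end on the top strand is position 151.
The reverse primer anneals to the top strand over positions 142–151, i.e. to AATAGTTGCG.
Its sequence written 5'→3' is the reverse complement: CGCAACTATT.

5'-CGCAACTATT-3'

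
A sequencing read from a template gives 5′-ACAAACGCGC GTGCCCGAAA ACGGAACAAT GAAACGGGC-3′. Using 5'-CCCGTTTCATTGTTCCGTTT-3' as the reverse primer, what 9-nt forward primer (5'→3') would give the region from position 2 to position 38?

The reverse primer's reverse complement AAACGGAACAATGAAACGGG matches the template at positions 19–38; the product starts at position 2.
The forward primer is identical to the top strand over positions 2–10: CAAACGCGC.

5'-CAAACGCGC-3'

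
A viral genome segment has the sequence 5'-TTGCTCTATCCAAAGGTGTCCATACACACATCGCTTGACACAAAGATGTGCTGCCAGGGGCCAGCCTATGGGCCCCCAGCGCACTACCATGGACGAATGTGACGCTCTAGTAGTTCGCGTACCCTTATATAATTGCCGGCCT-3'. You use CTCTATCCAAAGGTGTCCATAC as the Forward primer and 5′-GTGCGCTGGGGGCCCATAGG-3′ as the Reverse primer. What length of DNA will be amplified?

The forward primer matches the template at positions 4–25.
Reverse complement of the reverse primer: CCTATGGGCCCCCAGCGCAC. This occurs on the top strand at positions 65–84.
The product runs from position 4 to position 84, so its length is 84 − 4 + 1 = 81 bp.

81 bp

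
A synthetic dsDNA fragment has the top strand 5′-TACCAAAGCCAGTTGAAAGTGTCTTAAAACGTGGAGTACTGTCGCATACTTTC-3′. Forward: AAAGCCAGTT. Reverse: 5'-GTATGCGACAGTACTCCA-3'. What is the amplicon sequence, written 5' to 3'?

The forward primer matches the template at positions 5–14.
The reverse primer's reverse complement is TGGAGTACTGTCGCATAC, which matches the template at positions 32–49.
The product is the template from position 5 through 49 (45 bp).

5'-AAAGCCAGTTGAAAGTGTCTTAAAACGTGGAGTACTGTCGCATAC-3'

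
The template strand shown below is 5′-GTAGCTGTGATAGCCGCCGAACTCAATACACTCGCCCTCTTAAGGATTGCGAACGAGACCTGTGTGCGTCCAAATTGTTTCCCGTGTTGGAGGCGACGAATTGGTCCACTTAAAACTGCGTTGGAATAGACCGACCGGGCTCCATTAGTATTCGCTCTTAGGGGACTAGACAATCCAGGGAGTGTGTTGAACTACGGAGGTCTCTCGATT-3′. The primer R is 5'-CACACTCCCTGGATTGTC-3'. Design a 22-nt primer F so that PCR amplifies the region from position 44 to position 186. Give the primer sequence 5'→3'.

The reverse primer's reverse complement GACAATCCAGGGAGTGTG matches the template at positions 169–186; the product starts at position 44.
The forward primer is identical to the top strand over positions 44–65: GGATTGCGAACGAGACCTGTGT.

5'-GGATTGCGAACGAGACCTGTGT-3'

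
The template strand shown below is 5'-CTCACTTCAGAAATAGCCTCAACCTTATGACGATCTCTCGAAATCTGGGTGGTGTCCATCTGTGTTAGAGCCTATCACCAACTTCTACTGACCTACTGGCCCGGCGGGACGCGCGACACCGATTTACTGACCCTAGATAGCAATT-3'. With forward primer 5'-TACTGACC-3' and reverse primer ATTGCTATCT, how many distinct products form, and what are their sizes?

Two products: 59 bp, 20 bp

The forward primer TACTGACC matches the top strand at positions 86–93, 125–132.
The reverse primer's reverse complement is AGATAGCAAT, matching at positions 135–144.
Each forward site pairs with the reverse site to give a product ending at position 144: sizes 59, 20 bp.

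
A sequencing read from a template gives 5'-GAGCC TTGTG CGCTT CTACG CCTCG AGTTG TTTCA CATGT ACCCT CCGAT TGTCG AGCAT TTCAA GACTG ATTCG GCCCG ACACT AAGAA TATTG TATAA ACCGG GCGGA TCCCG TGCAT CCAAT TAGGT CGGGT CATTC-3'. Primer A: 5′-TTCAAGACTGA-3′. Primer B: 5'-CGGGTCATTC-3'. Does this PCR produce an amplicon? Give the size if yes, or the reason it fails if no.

No product — both primers anneal to the same strand and extend in the same direction.

Primer A (TTCAAGACTGA) matches the top strand at positions 61–71 (3' end points downstream).
Primer B (CGGGTCATTC) also matches the top strand directly, at positions 131–140 — its reverse complement GAATGACCCG is not present.
Both primers anneal to the bottom strand with 3' ends pointing the same way, so neither can prime synthesis back toward the other.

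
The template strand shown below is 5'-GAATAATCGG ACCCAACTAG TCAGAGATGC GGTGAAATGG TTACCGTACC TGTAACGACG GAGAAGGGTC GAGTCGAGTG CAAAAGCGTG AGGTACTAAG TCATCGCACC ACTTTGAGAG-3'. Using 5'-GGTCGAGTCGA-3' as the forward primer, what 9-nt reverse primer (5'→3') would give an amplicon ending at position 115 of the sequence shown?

The forward primer binds at positions 67–77; the product's 3' end on the top strand is position 115.
The reverse primer anneals to the top strand over positions 107–115, i.e. to CACCACTTT.
Its sequence written 5'→3' is the reverse complement: AAAGTGGTG.

5'-AAAGTGGTG-3'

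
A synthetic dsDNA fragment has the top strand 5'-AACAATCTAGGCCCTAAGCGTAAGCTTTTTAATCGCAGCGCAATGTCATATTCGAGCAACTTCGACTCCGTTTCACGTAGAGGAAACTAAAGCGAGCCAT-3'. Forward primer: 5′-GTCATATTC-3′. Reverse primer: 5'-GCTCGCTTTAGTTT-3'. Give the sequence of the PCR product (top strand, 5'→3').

5'-GTCATATTCGAGCAACTTCGACTCCGTTTCACGTAGAGGAAACTAAAGCGAGC-3'

Forward primer GTCATATTC is found on the top strand at positions 45–53.
Taking the reverse complement of GCTCGCTTTAGTTT gives AAACTAAAGCGAGC, found at positions 84–97 on the template; the primer anneals here to the top strand with its 3' end pointing upstream.
The product is the template from position 45 through 97 (53 bp).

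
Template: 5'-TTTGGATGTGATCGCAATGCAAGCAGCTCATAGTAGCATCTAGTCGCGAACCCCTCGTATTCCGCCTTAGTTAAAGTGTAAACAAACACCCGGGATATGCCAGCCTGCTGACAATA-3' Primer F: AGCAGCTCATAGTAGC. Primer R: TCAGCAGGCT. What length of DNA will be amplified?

90 bp

Forward primer AGCAGCTCATAGTAGC is found on the top strand at positions 22–37.
Taking the reverse complement of TCAGCAGGCT gives AGCCTGCTGA, found at positions 102–111 on the template; the primer anneals here to the top strand with its 3' end pointing upstream.
Amplicon spans positions 22–111: 90 bp.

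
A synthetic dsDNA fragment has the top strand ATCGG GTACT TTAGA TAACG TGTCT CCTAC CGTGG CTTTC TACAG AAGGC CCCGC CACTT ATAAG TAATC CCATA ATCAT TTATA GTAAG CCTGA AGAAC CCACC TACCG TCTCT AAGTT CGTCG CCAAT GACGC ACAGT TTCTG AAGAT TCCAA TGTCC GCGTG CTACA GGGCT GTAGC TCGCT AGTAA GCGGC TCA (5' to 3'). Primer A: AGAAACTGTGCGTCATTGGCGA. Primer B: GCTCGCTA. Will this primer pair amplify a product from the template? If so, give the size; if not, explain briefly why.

No product — the primers' 3' ends point away from each other.

Primer A (AGAAACTGTGCGTCATTGGCGA) has reverse complement TCGCCAATGACGCACAGTTTCT, which matches the top strand at positions 123–144; primer A anneals to the top strand there with its 3' end pointing upstream toward position 123.
Primer B (GCTCGCTA) matches the top strand directly at positions 179–186; it anneals to the bottom strand with its 3' end pointing downstream toward position 186.
The 3' ends diverge (primer A extends toward position 1, primer B toward position 198), so the primers never converge on a shared product.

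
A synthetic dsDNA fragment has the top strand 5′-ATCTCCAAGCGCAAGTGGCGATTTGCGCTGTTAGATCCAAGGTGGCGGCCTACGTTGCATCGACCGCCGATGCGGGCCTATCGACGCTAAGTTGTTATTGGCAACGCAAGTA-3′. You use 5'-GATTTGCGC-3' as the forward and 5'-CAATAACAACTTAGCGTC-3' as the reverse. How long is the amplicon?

81 bp

Forward primer GATTTGCGC is found on the top strand at positions 20–28.
Taking the reverse complement of CAATAACAACTTAGCGTC gives GACGCTAAGTTGTTATTG, found at positions 83–100 on the template; the primer anneals here to the top strand with its 3' end pointing upstream.
Product length = (reverse-primer end) − (forward-primer start) + 1 = 100 − 20 + 1 = 81 bp.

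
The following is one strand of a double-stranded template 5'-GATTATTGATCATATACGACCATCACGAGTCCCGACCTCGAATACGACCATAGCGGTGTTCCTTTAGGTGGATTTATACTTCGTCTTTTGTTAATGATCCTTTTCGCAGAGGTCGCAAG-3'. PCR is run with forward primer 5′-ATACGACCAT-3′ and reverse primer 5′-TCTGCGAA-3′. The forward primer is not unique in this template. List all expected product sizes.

97 bp, 69 bp

The forward primer ATACGACCAT matches the top strand at positions 14–23, 42–51.
The reverse primer's reverse complement is TTCGCAGA, matching at positions 103–110.
Each forward site pairs with the reverse site to give a product ending at position 110: sizes 97, 69 bp.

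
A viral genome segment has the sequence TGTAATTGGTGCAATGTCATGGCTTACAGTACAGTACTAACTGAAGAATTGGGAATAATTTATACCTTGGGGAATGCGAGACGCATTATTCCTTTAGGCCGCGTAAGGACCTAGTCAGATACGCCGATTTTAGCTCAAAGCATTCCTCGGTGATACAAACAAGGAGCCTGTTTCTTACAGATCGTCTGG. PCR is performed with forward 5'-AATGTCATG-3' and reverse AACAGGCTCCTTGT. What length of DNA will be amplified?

160 bp

The forward primer matches the template at positions 13–21.
Reverse complement of the reverse primer: ACAAGGAGCCTGTT. This occurs on the top strand at positions 159–172.
The product runs from position 13 to position 172, so its length is 172 − 13 + 1 = 160 bp.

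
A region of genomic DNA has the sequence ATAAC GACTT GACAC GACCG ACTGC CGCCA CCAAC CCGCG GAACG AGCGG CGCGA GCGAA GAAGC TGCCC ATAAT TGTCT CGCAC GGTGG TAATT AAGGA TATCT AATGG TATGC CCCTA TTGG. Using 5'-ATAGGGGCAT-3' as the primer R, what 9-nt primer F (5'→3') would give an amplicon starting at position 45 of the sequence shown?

The reverse primer's reverse complement ATGCCCCTAT matches the template at positions 112–121; the product starts at position 45.
The forward primer is identical to the top strand over positions 45–53: GAGCGGCGC.

5'-GAGCGGCGC-3'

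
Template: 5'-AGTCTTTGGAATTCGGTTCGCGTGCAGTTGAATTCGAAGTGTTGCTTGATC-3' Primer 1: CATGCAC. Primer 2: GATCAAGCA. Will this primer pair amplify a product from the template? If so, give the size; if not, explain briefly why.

Primer 1 (CATGCAC) does not match the top strand, and its reverse complement GTGCATG does not match either.
With no annealing site for primer 1, no amplification occurs.

No product — primer 1 has no binding site in the template.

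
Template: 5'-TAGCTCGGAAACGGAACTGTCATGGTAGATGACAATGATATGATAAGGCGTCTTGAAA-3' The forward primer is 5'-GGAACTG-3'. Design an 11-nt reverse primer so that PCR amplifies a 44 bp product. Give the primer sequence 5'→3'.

5'-TCAAGACGCCT-3'

The forward primer binds at positions 13–19, so a 44 bp product ends at position 13 + 44 − 1 = 56.
The reverse primer anneals to the top strand over positions 46–56, i.e. to AGGCGTCTTGA.
Its sequence written 5'→3' is the reverse complement: TCAAGACGCCT.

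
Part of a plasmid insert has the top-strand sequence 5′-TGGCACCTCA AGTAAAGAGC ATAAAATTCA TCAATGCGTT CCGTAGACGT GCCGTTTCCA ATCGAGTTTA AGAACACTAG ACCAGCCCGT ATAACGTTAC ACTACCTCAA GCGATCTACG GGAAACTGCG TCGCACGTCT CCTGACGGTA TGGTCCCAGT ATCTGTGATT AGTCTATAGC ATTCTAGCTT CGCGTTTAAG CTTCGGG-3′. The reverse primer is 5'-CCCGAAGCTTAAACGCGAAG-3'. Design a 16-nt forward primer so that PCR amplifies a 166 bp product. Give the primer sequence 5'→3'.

The reverse primer's reverse complement CTTCGCGTTTAAGCTTCGGG matches the template at positions 188–207, so the product ends at position 207.
A 166 bp product then starts at position 207 − 166 + 1 = 42.
The forward primer is identical to the top strand there: CGTAGACGTGCCGTTT.

5'-CGTAGACGTGCCGTTT-3'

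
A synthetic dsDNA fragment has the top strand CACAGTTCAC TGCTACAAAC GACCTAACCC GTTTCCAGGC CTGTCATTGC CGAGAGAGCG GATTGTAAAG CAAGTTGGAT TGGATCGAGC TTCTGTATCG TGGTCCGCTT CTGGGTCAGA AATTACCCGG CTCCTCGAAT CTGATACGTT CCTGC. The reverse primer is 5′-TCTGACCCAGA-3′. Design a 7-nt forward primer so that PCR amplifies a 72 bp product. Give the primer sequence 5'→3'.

The reverse primer's reverse complement TCTGGGTCAGA matches the template at positions 110–120, so the product ends at position 120.
A 72 bp product then starts at position 120 − 72 + 1 = 49.
The forward primer is identical to the top strand there: GCCGAGA.

5'-GCCGAGA-3'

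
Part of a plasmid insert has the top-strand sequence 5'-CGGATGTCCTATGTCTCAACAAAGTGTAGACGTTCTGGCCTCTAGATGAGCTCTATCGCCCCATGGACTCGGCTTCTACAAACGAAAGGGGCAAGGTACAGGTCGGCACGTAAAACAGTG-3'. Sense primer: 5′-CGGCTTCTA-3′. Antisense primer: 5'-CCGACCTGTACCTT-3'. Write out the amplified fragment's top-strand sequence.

Scanning the template, CGGCTTCTA occurs at positions 70–78; this primer anneals to the bottom strand there with its 3' end pointing downstream.
The reverse primer's reverse complement is AAGGTACAGGTCGG, which matches the template at positions 93–106.
The product is the template from position 70 through 106 (37 bp).

5'-CGGCTTCTACAAACGAAAGGGGCAAGGTACAGGTCGG-3'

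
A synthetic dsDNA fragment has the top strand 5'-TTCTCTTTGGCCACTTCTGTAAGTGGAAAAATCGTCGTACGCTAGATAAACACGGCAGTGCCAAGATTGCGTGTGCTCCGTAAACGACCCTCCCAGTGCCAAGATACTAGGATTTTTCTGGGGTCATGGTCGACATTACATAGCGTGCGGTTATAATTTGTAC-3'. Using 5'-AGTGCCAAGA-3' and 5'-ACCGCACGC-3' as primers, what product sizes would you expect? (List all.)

The forward primer AGTGCCAAGA matches the top strand at positions 57–66, 95–104.
The reverse primer's reverse complement is GCGTGCGGT, matching at positions 143–151.
Each forward site pairs with the reverse site to give a product ending at position 151: sizes 95, 57 bp.

95 bp, 57 bp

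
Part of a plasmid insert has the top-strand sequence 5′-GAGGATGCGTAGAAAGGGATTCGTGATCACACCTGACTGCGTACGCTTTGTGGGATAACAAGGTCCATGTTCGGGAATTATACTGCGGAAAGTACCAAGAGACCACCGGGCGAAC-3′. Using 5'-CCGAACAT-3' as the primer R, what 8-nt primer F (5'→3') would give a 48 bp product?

5'-TCACACCT-3'

The reverse primer's reverse complement ATGTTCGG matches the template at positions 67–74, so the product ends at position 74.
A 48 bp product then starts at position 74 − 48 + 1 = 27.
The forward primer is identical to the top strand there: TCACACCT.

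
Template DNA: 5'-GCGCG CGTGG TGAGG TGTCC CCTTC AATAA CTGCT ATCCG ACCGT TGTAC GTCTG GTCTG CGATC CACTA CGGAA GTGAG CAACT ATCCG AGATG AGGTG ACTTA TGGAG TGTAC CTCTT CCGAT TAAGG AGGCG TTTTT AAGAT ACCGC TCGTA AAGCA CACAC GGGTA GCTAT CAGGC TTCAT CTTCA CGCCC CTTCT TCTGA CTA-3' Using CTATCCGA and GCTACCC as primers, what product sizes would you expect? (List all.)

The forward primer CTATCCGA matches the top strand at positions 34–41, 84–91.
The reverse primer's reverse complement is GGGTAGC, matching at positions 166–172.
Each forward site pairs with the reverse site to give a product ending at position 172: sizes 139, 89 bp.

139 bp, 89 bp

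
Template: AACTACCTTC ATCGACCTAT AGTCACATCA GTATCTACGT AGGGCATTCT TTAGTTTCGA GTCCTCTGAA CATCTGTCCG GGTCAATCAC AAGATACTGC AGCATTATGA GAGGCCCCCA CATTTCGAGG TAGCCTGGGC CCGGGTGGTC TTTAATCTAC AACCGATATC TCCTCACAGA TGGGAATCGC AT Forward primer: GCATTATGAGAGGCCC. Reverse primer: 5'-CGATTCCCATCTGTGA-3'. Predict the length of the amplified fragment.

88 bp

Forward primer GCATTATGAGAGGCCC is found on the top strand at positions 102–117.
The reverse primer's reverse complement is TCACAGATGGGAATCG, which matches the template at positions 174–189.
The product runs from position 102 to position 189, so its length is 189 − 102 + 1 = 88 bp.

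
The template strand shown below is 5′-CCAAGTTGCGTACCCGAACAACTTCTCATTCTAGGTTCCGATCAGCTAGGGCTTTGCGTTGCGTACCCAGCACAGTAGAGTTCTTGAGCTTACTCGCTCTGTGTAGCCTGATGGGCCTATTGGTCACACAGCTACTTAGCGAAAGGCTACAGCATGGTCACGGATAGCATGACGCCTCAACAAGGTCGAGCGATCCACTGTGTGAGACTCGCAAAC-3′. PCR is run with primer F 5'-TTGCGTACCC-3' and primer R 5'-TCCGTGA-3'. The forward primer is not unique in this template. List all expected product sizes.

159 bp, 106 bp

The forward primer TTGCGTACCC matches the top strand at positions 6–15, 59–68.
The reverse primer's reverse complement is TCACGGA, matching at positions 158–164.
Each forward site pairs with the reverse site to give a product ending at position 164: sizes 159, 106 bp.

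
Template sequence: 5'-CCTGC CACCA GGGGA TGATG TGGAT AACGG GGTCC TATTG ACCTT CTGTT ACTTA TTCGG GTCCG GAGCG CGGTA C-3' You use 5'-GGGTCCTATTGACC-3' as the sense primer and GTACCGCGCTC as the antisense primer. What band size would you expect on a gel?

Scanning the template, GGGTCCTATTGACC occurs at positions 30–43; this primer anneals to the bottom strand there with its 3' end pointing downstream.
Taking the reverse complement of GTACCGCGCTC gives GAGCGCGGTAC, found at positions 66–76 on the template; the primer anneals here to the top strand with its 3' end pointing upstream.
Amplicon spans positions 30–76: 47 bp.

47 bp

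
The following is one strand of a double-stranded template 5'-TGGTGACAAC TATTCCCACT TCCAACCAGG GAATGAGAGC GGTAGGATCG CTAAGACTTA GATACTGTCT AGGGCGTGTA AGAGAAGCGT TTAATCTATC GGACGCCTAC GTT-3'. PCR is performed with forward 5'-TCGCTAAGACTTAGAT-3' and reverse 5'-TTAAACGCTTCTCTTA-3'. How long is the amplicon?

The forward primer matches the template at positions 48–63.
The reverse primer's reverse complement is TAAGAGAAGCGTTTAA, which matches the template at positions 79–94.
Amplicon spans positions 48–94: 47 bp.

47 bp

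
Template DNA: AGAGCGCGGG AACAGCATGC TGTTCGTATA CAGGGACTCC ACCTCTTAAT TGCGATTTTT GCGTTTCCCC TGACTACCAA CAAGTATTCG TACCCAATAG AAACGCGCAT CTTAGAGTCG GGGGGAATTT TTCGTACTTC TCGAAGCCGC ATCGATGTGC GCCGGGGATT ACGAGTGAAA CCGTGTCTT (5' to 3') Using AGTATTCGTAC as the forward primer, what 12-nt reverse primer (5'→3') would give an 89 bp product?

5'-TAATCCCCGGCG-3'

The forward primer binds at positions 83–93, so an 89 bp product ends at position 83 + 89 − 1 = 171.
The reverse primer anneals to the top strand over positions 160–171, i.e. to CGCCGGGGATTA.
Its sequence written 5'→3' is the reverse complement: TAATCCCCGGCG.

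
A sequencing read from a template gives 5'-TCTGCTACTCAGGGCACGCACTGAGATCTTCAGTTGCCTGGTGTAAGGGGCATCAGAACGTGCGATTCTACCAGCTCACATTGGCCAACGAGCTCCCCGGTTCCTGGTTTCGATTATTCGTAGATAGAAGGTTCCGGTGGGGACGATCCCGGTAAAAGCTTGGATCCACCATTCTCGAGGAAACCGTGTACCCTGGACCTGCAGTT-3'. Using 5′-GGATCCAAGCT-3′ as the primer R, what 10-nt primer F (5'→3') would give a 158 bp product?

5'-CAGGGCACGC-3'

The reverse primer's reverse complement AGCTTGGATCC matches the template at positions 157–167, so the product ends at position 167.
A 158 bp product then starts at position 167 − 158 + 1 = 10.
The forward primer is identical to the top strand there: CAGGGCACGC.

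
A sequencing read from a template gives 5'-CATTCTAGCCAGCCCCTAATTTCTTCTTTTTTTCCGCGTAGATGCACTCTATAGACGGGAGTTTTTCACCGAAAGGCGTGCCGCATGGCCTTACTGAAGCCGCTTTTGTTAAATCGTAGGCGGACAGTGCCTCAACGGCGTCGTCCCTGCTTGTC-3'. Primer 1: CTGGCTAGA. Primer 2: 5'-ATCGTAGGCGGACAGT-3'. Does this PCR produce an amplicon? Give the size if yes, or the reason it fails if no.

No product — the primers' 3' ends point away from each other.

Primer 1 (CTGGCTAGA) has reverse complement TCTAGCCAG, which matches the top strand at positions 4–12; primer 1 anneals to the top strand there with its 3' end pointing upstream toward position 4.
Primer 2 (ATCGTAGGCGGACAGT) matches the top strand directly at positions 113–128; it anneals to the bottom strand with its 3' end pointing downstream toward position 128.
The 3' ends diverge (primer 1 extends toward position 1, primer 2 toward position 155), so the primers never converge on a shared product.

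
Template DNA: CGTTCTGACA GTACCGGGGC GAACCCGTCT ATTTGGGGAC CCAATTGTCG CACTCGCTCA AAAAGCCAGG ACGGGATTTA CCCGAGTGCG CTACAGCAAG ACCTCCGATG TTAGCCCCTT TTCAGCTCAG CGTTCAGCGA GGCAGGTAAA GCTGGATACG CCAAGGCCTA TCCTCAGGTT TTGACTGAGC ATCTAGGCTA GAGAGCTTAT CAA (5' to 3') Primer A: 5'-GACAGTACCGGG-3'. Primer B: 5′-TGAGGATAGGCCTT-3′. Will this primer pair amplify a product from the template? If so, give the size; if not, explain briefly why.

Yes — a 170 bp product.

Primer A (GACAGTACCGGG) matches the top strand at positions 7–18; it acts as a forward primer.
Primer B's reverse complement is AAGGCCTATCCTCA, matching the top strand at positions 163–176; it acts as a reverse primer.
The 3' ends face each other across positions 7–176, giving a 170 bp product.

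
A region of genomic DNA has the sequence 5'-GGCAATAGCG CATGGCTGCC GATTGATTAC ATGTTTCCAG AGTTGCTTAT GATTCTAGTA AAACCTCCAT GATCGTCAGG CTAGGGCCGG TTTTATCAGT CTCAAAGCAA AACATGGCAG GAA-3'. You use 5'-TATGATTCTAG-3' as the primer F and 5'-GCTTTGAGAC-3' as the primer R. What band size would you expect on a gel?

61 bp

Forward primer TATGATTCTAG is found on the top strand at positions 48–58.
Taking the reverse complement of GCTTTGAGAC gives GTCTCAAAGC, found at positions 99–108 on the template; the primer anneals here to the top strand with its 3' end pointing upstream.
Product length = (reverse-primer end) − (forward-primer start) + 1 = 108 − 48 + 1 = 61 bp.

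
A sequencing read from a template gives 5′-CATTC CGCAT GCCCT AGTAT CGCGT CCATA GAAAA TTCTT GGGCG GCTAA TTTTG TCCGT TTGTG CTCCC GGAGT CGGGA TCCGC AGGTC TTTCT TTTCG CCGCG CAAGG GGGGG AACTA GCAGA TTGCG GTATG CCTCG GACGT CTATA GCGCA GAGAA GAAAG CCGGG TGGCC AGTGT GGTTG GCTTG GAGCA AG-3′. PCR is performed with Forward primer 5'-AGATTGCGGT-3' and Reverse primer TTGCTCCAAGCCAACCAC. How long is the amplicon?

74 bp

Scanning the template, AGATTGCGGT occurs at positions 123–132; this primer anneals to the bottom strand there with its 3' end pointing downstream.
Taking the reverse complement of TTGCTCCAAGCCAACCAC gives GTGGTTGGCTTGGAGCAA, found at positions 179–196 on the template; the primer anneals here to the top strand with its 3' end pointing upstream.
The product runs from position 123 to position 196, so its length is 196 − 123 + 1 = 74 bp.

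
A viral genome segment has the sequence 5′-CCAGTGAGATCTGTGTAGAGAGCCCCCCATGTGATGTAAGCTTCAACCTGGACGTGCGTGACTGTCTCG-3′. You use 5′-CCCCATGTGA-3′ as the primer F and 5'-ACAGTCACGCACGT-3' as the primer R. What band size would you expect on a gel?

41 bp

Forward primer CCCCATGTGA is found on the top strand at positions 25–34.
The reverse primer's reverse complement is ACGTGCGTGACTGT, which matches the template at positions 52–65.
Product length = (reverse-primer end) − (forward-primer start) + 1 = 65 − 25 + 1 = 41 bp.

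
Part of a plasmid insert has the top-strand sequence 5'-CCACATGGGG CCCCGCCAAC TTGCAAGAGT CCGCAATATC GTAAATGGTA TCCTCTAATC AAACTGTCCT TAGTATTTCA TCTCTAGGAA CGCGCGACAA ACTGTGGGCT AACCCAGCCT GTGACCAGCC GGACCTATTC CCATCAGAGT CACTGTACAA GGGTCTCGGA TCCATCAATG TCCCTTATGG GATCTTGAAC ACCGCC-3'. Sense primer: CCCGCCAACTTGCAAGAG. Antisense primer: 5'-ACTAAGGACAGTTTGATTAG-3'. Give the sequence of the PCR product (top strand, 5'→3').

5'-CCCGCCAACTTGCAAGAGTCCGCAATATCGTAAATGGTATCCTCTAATCAAACTGTCCTTAGT-3'

The forward primer matches the template at positions 12–29.
Taking the reverse complement of ACTAAGGACAGTTTGATTAG gives CTAATCAAACTGTCCTTAGT, found at positions 55–74 on the template; the primer anneals here to the top strand with its 3' end pointing upstream.
The product is the template from position 12 through 74 (63 bp).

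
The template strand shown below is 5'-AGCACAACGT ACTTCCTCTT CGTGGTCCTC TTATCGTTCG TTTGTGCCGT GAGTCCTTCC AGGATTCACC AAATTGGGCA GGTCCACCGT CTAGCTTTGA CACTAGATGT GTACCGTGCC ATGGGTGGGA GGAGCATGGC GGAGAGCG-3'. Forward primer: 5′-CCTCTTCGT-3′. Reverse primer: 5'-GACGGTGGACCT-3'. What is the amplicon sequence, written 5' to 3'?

Forward primer CCTCTTCGT is found on the top strand at positions 15–23.
Reverse complement of the reverse primer: AGGTCCACCGTC. This occurs on the top strand at positions 80–91.
The product is the template from position 15 through 91 (77 bp).

5'-CCTCTTCGTGGTCCTCTTATCGTTCGTTTGTGCCGTGAGTCCTTCCAGGATTCACCAAATTGGGCAGGTCCACCGTC-3'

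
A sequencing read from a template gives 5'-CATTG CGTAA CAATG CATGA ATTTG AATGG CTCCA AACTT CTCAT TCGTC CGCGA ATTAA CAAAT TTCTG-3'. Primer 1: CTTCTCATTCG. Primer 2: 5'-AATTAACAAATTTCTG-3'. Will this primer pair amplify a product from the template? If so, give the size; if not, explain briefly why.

Primer 1 (CTTCTCATTCG) matches the top strand at positions 38–48 (3' end points downstream).
Primer 2 (AATTAACAAATTTCTG) also matches the top strand directly, at positions 55–70 — its reverse complement CAGAAATTTGTTAATT is not present.
Both primers anneal to the bottom strand with 3' ends pointing the same way, so neither can prime synthesis back toward the other.

No product — both primers anneal to the same strand and extend in the same direction.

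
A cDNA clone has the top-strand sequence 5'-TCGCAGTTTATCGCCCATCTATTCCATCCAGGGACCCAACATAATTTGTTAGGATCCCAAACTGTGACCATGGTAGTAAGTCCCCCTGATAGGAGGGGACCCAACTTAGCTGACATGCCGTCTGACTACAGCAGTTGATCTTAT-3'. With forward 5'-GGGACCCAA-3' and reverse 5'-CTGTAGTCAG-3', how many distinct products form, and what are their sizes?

The forward primer GGGACCCAA matches the top strand at positions 31–39, 96–104.
The reverse primer's reverse complement is CTGACTACAG, matching at positions 122–131.
Each forward site pairs with the reverse site to give a product ending at position 131: sizes 101, 36 bp.

Two products: 101 bp, 36 bp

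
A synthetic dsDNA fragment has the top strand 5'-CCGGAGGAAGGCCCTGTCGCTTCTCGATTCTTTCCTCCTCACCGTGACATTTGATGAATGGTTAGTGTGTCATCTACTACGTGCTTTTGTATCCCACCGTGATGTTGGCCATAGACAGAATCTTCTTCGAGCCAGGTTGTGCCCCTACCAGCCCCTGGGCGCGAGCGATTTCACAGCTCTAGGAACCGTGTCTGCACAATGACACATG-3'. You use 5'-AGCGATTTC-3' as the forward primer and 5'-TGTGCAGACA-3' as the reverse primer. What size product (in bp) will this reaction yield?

The forward primer matches the template at positions 164–172.
Taking the reverse complement of TGTGCAGACA gives TGTCTGCACA, found at positions 189–198 on the template; the primer anneals here to the top strand with its 3' end pointing upstream.
Amplicon spans positions 164–198: 35 bp.

35 bp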